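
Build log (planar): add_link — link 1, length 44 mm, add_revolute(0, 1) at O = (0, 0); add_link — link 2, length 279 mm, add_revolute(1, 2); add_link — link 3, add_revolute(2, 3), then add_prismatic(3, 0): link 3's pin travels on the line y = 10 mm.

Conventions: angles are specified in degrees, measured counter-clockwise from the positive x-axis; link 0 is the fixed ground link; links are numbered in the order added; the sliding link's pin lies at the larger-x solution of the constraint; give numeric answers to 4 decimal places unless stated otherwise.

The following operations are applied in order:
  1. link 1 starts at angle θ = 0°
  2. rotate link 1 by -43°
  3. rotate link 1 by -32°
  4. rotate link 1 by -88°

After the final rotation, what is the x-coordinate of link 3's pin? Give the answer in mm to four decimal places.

geometry: r = 44 mm, L = 279 mm, e = 10 mm; θ starts at 0°
rotate link 1 by -43°: θ ← 0° -43° = -43°
rotate link 1 by -32°: θ ← -43° -32° = -75°
rotate link 1 by -88°: θ ← -75° -88° = -163°
crank pin P = (r cos θ, r sin θ) = (-42.077409, -12.864355)
h = r sin θ − e = -12.864355 − 10 = -22.864355
x = r cos θ + √(L² − h²) = -42.077409 + 278.061542 = 235.984133

235.9841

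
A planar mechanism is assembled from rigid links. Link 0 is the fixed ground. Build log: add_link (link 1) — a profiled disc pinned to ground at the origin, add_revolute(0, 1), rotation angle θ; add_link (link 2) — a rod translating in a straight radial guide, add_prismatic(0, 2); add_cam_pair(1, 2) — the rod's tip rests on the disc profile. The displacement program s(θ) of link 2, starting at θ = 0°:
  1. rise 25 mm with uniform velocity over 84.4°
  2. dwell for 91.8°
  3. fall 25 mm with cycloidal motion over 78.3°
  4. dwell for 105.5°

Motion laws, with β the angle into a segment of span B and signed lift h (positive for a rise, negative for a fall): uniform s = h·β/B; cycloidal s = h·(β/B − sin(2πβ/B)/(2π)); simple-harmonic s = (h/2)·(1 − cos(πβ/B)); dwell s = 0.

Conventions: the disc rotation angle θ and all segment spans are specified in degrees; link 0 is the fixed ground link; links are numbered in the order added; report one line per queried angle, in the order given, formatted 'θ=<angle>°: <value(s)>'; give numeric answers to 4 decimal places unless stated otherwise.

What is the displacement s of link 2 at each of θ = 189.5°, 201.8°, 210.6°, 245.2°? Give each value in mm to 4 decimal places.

seg 1 [0°–84.4°] uniform, h=25: full span → s += 25 → s = 25.0000
seg 2 [84.4°–176.2°] dwell: s stays 25.0000
seg 3 [176.2°–254.5°] cycloidal, h=-25: θ=189.5° here. β=13.3, B=78.3. -25·(0.1699 − sin(2π·0.1699)/(2π)) = -0.7615 → s = 24.2385
seg 3 [176.2°–254.5°] cycloidal, h=-25: θ=201.8° here. β=25.6, B=78.3. -25·(0.3269 − sin(2π·0.3269)/(2π)) = -4.6509 → s = 20.3491
seg 3 [176.2°–254.5°] cycloidal, h=-25: θ=210.6° here. β=34.4, B=78.3. -25·(0.4393 − sin(2π·0.4393)/(2π)) = -9.5033 → s = 15.4967
seg 3 [176.2°–254.5°] cycloidal, h=-25: θ=245.2° here. β=69, B=78.3. -25·(0.8812 − sin(2π·0.8812)/(2π)) = -24.7320 → s = 0.2680

θ=189.5°: 24.2385
θ=201.8°: 20.3491
θ=210.6°: 15.4967
θ=245.2°: 0.2680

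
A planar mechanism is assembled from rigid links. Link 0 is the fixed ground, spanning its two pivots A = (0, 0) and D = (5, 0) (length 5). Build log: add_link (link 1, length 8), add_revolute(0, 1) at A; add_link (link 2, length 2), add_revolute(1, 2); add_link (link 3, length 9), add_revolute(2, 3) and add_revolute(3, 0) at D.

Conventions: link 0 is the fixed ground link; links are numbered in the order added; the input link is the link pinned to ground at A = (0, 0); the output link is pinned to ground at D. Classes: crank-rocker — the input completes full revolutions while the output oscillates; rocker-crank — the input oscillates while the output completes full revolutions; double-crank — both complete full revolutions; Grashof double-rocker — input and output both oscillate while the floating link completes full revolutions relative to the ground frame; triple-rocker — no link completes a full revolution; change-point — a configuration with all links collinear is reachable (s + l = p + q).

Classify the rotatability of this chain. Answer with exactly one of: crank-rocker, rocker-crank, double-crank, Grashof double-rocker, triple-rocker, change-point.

lengths: ground=5, input=8, coupler=2, output=9
sorted: s=2 (shortest), l=9 (longest), p+q=13
s + l = 11 vs p + q = 13
s + l < p + q (Grashof) with shortest = coupler link → Grashof double-rocker

Grashof double-rocker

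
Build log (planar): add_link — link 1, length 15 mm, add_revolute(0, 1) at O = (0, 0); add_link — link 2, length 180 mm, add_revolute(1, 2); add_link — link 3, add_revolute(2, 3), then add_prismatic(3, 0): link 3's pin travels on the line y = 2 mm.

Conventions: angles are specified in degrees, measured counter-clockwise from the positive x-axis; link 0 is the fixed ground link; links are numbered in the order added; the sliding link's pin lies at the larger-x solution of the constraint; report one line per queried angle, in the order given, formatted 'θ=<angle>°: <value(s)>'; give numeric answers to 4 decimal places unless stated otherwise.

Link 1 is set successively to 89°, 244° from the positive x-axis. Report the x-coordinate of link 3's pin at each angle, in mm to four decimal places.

geometry: r = 15 mm, L = 180 mm, e = 2 mm
θ=89°: crank pin P = (r cos θ, r sin θ) = (0.261786, 14.997715)
θ=89°: h = r sin θ − e = 14.997715 − 2 = 12.997715
θ=89°: x = r cos θ + √(L² − h²) = 0.261786 + 179.530107 = 179.791893
θ=244°: crank pin P = (r cos θ, r sin θ) = (-6.575567, -13.481911)
θ=244°: h = r sin θ − e = -13.481911 − 2 = -15.481911
θ=244°: x = r cos θ + √(L² − h²) = -6.575567 + 179.332960 = 172.757393

θ=89°: 179.7919
θ=244°: 172.7574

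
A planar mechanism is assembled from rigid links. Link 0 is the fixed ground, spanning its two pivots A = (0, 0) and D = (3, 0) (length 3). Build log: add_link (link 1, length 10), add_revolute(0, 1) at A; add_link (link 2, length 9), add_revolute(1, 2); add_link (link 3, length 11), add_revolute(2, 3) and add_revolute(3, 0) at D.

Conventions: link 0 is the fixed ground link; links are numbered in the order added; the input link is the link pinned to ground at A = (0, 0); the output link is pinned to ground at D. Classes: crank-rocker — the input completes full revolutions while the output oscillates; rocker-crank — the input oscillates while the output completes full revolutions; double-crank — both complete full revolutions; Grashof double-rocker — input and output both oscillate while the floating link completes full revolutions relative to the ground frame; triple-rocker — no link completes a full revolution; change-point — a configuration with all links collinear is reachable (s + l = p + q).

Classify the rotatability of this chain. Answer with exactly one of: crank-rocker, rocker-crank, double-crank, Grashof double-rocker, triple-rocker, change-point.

lengths: ground=3, input=10, coupler=9, output=11
sorted: s=3 (shortest), l=11 (longest), p+q=19
s + l = 14 vs p + q = 19
s + l < p + q (Grashof) with shortest = ground link → double-crank

double-crank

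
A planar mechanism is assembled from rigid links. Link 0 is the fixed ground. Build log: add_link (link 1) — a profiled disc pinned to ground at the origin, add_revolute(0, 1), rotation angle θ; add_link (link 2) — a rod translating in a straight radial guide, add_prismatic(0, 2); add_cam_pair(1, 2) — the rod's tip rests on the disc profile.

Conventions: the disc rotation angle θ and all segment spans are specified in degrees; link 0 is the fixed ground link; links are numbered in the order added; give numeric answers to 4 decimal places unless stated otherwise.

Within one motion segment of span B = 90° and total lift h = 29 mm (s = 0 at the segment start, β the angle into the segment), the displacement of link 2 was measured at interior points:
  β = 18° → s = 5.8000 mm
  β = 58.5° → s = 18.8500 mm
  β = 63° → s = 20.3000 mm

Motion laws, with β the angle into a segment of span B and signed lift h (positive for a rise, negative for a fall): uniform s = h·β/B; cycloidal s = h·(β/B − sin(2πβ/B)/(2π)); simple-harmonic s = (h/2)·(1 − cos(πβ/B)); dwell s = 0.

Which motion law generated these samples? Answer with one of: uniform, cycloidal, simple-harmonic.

candidates at β/B = r: uniform s = h·r (linear in β); cycloidal s = h·(r − sin(2πr)/(2π)); simple-harmonic s = (h/2)(1 − cos(πr))
β=18°: printed 5.8000 | uniform 5.8000, cycloidal 1.4104, simple-harmonic 2.7693
β=58.5°: printed 18.8500 | uniform 18.8500, cycloidal 22.5840, simple-harmonic 21.0829
β=63°: printed 20.3000 | uniform 20.3000, cycloidal 24.6896, simple-harmonic 23.0229
only one law matches every sample → uniform

uniform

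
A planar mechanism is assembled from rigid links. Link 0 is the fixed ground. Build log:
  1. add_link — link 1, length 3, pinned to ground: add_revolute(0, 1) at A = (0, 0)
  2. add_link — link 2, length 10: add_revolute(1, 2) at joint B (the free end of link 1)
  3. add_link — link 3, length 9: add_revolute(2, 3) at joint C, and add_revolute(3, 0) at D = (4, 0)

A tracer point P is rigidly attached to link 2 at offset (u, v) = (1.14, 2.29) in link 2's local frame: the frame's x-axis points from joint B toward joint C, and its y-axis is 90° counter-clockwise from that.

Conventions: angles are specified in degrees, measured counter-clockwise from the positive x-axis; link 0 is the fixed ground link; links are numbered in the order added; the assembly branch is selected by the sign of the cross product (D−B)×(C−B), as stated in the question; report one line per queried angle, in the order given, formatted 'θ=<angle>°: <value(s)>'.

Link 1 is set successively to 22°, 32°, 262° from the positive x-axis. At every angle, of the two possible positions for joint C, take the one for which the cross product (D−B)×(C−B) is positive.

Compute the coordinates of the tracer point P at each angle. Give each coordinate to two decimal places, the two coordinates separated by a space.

A=(0,0), D=(4.00,0)
θ=22°: B = A + 3.00·(cos22°, sin22°) = (2.7816, 1.1238)
θ=22°: |BD| = 1.6576
θ=22°: circle(B,10.00) ∩ circle(D,9.00): a=6.5600, h=7.5476
θ=22°:   candidates: C₊=(12.7208,2.2243) cross=12.511; C₋=(2.4865,-8.8718) cross=-12.511
θ=22°:   branch + wants cross > 0 → take C=(12.7208,2.2243) (cross=12.511)
θ=22°: ex = (C−B)/|BC| = (0.9939,0.1100); ey = (-0.1100,0.9939)
θ=22°: P = B + 1.14·ex + 2.29·ey = (3.6626,3.5254)
θ=32°: B = A + 3.00·(cos32°, sin32°) = (2.5441, 1.5898)
θ=32°: |BD| = 2.1557
θ=32°: circle(B,10.00) ∩ circle(D,9.00): a=5.4848, h=8.3616
θ=32°:   candidates: C₊=(12.4150,3.1919) cross=18.025; C₋=(0.0819,-8.1024) cross=-18.025
θ=32°:   branch + wants cross > 0 → take C=(12.4150,3.1919) (cross=18.025)
θ=32°: ex = (C−B)/|BC| = (0.9871,0.1602); ey = (-0.1602,0.9871)
θ=32°: P = B + 1.14·ex + 2.29·ey = (3.3025,4.0328)
θ=262°: B = A + 3.00·(cos262°, sin262°) = (-0.4175, -2.9708)
θ=262°: |BD| = 5.3235
θ=262°: circle(B,10.00) ∩ circle(D,9.00): a=4.4463, h=8.9571
θ=262°:   candidates: C₊=(-1.7265,6.9432) cross=47.684; C₋=(8.2706,-7.9223) cross=-47.684
θ=262°:   branch + wants cross > 0 → take C=(-1.7265,6.9432) (cross=47.684)
θ=262°: ex = (C−B)/|BC| = (-0.1309,0.9914); ey = (-0.9914,-0.1309)
θ=262°: P = B + 1.14·ex + 2.29·ey = (-2.8370,-2.1404)

θ=22°: 3.66 3.53
θ=32°: 3.30 4.03
θ=262°: -2.84 -2.14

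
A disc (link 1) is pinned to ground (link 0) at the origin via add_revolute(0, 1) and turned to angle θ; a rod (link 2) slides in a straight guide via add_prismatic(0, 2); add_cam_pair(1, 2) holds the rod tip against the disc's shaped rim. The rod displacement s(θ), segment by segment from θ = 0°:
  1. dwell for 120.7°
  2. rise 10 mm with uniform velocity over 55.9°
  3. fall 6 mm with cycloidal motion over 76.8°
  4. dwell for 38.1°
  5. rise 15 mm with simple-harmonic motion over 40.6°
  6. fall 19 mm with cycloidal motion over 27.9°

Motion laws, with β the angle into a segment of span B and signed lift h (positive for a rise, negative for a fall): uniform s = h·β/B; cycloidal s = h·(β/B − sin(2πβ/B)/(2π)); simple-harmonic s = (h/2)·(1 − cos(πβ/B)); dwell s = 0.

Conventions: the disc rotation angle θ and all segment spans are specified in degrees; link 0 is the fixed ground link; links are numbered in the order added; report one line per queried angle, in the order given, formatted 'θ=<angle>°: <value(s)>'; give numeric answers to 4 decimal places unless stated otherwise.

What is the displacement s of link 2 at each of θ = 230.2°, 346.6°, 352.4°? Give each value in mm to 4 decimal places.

segment 1 (0° to 120.7°, dwell): s unchanged at 0.0000
segment 2 (120.7° to 176.6°, uniform, h = 10) is passed completely: s = 0.0000 + (10) = 10.0000
θ = 230.2° falls in segment 3 (176.6° to 253.4°, cycloidal, h = -6): β = 230.2 − 176.6 = 53.6°, B = 76.8°; Δs = -6·(0.6979 − sin(2π·0.6979)/(2π)) = -5.0918; s = 10.0000 − 5.0918 = 4.9082
segment 3 (176.6° to 253.4°, cycloidal, h = -6) is passed completely: s = 10.0000 + (-6) = 4.0000
segment 4 (253.4° to 291.5°, dwell): s unchanged at 4.0000
segment 5 (291.5° to 332.1°, simple-harmonic, h = 15) is passed completely: s = 4.0000 + (15) = 19.0000
θ = 346.6° falls in segment 6 (332.1° to 360°, cycloidal, h = -19): β = 346.6 − 332.1 = 14.5°, B = 27.9°; Δs = -19·(0.5197 − sin(2π·0.5197)/(2π)) = -10.2481; s = 19.0000 − 10.2481 = 8.7519
θ = 352.4° falls in segment 6 (332.1° to 360°, cycloidal, h = -19): β = 352.4 − 332.1 = 20.3°, B = 27.9°; Δs = -19·(0.7276 − sin(2π·0.7276)/(2π)) = -16.8184; s = 19.0000 − 16.8184 = 2.1816

θ=230.2°: 4.9082
θ=346.6°: 8.7519
θ=352.4°: 2.1816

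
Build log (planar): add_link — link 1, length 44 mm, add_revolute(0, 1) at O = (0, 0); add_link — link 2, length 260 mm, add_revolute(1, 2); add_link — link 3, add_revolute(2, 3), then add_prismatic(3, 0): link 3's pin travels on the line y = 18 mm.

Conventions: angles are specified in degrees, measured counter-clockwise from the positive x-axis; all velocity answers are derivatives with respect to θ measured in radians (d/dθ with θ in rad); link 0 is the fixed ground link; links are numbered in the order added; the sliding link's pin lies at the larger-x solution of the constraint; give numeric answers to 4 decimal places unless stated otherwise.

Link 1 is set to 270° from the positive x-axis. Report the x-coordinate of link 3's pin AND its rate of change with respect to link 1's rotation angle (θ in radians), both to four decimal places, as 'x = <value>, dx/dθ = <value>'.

geometry: r = 44 mm, L = 260 mm, e = 18 mm
crank pin P = (r cos θ, r sin θ) = (-0.000000, -44.000000)
h = r sin θ − e = -44.000000 − 18 = -62.000000
x = r cos θ + √(L² − h²) = -0.000000 + 252.499505 = 252.499505
dx/dθ = −r sin θ − h·r cos θ/√(L² − h²) (θ in radians; h = -62.000000) = 44.000000

x = 252.4995, dx/dθ = 44.0000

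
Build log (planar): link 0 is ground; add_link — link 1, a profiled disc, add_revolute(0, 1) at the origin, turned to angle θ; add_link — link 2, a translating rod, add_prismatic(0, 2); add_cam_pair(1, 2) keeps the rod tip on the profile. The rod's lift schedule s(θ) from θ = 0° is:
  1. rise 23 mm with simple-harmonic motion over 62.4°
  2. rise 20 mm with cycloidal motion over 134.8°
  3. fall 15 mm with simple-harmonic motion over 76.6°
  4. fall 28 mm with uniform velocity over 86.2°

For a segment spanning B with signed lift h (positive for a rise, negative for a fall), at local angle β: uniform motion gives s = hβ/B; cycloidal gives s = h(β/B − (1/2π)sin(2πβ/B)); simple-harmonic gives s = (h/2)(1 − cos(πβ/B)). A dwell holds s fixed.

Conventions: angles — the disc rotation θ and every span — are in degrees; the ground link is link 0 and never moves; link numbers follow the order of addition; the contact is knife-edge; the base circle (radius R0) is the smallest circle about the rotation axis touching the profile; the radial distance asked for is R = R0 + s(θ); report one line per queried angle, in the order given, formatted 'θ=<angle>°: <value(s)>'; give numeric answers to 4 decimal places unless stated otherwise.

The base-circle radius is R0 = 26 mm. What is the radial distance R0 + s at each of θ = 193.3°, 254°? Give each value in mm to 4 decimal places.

seg 1 [0°–62.4°] simple-harmonic, h=23: full span → s += 23 → s = 23.0000
seg 2 [62.4°–197.2°] cycloidal, h=20: θ=193.3° here. β=130.9, B=134.8. 20·(0.9711 − sin(2π·0.9711)/(2π)) = 19.9968 → s = 42.9968
seg 2 [62.4°–197.2°] cycloidal, h=20: full span → s += 20 → s = 43.0000
seg 3 [197.2°–273.8°] simple-harmonic, h=-15: θ=254° here. β=56.8, B=76.6. -15/2·(1 − cos(π·0.7415)) = -12.6601 → s = 30.3399
θ=193.3°: R = R0 + s = 26 + 42.9968 = 68.9968
θ=254°: R = R0 + s = 26 + 30.3399 = 56.3399

θ=193.3°: 68.9968
θ=254°: 56.3399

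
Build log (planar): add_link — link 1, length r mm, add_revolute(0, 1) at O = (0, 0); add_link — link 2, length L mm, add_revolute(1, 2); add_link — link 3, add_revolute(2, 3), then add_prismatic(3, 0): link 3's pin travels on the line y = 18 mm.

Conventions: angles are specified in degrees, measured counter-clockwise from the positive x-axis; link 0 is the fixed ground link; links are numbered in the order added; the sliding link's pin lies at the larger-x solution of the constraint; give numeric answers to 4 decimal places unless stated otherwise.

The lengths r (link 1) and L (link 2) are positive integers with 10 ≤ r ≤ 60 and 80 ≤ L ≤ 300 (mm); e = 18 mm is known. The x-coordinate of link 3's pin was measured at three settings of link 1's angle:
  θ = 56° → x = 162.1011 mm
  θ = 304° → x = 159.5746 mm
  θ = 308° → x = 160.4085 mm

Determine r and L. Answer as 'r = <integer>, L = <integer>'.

constraint per measurement: (x − r cos θ)² + (r sin θ − e)² = L²
subtracting the θ₁ and θ₂ equations cancels the r² and L² terms:
r = (x₁² − x₂²) / (2[(x₁cos θ₁ + e sin θ₁) − (x₂cos θ₂ + e sin θ₂)]) = 13.0000 → r = 13
L² = (x₁ − r cos θ₁)² + (r sin θ₁ − e)² = 24024.9866 → L = 155.0000 → L = 155
check at θ₃=308°: x = 160.4085 (printed 160.4085) ✓

r = 13, L = 155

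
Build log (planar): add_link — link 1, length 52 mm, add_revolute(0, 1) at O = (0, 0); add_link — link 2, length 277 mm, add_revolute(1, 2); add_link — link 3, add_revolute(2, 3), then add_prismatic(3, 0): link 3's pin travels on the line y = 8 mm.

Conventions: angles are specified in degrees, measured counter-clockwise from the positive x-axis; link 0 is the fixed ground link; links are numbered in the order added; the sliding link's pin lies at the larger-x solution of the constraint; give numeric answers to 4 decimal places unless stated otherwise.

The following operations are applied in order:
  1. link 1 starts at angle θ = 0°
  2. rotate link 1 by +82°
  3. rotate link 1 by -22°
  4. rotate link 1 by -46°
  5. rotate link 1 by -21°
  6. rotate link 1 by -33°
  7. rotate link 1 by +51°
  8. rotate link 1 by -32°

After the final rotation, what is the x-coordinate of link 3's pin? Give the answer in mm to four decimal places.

geometry: r = 52 mm, L = 277 mm, e = 8 mm; θ starts at 0°
rotate link 1 by +82°: θ ← 0° +82° = 82°
rotate link 1 by -22°: θ ← 82° -22° = 60°
rotate link 1 by -46°: θ ← 60° -46° = 14°
rotate link 1 by -21°: θ ← 14° -21° = -7°
rotate link 1 by -33°: θ ← -7° -33° = -40°
rotate link 1 by +51°: θ ← -40° +51° = 11°
rotate link 1 by -32°: θ ← 11° -32° = -21°
crank pin P = (r cos θ, r sin θ) = (48.546182, -18.635133)
h = r sin θ − e = -18.635133 − 8 = -26.635133
x = r cos θ + √(L² − h²) = 48.546182 + 275.716466 = 324.262648

324.2626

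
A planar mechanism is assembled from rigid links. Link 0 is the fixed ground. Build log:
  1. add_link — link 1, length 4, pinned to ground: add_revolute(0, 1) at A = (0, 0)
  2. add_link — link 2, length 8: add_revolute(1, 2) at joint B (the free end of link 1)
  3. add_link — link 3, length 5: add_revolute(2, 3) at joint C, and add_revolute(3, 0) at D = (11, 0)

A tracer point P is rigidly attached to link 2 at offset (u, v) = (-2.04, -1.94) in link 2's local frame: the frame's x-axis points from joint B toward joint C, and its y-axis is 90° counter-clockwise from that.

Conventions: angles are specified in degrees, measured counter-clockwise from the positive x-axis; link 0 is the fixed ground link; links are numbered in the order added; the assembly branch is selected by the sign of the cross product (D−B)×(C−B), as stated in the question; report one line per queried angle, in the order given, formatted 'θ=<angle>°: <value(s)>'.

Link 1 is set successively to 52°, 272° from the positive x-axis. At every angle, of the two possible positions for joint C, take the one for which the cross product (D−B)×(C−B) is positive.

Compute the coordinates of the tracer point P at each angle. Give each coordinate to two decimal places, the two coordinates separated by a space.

A=(0,0), D=(11.00,0)
θ=52°: B = A + 4.00·(cos52°, sin52°) = (2.4626, 3.1520)
θ=52°: |BD| = 9.1006
θ=52°: circle(B,8.00) ∩ circle(D,5.00): a=6.6930, h=4.3822
θ=52°:   candidates: C₊=(10.2592,4.9448) cross=39.881; C₋=(7.2236,-3.2770) cross=-39.881
θ=52°:   branch + wants cross > 0 → take C=(10.2592,4.9448) (cross=39.881)
θ=52°: ex = (C−B)/|BC| = (0.9746,0.2241); ey = (-0.2241,0.9746)
θ=52°: P = B + -2.04·ex + -1.94·ey = (0.9093,0.8042)
θ=272°: B = A + 4.00·(cos272°, sin272°) = (0.1396, -3.9976)
θ=272°: |BD| = 11.5728
θ=272°: circle(B,8.00) ∩ circle(D,5.00): a=7.4714, h=2.8598
θ=272°:   candidates: C₊=(6.1632,1.2671) cross=33.096; C₋=(8.1389,-4.1005) cross=-33.096
θ=272°:   branch + wants cross > 0 → take C=(6.1632,1.2671) (cross=33.096)
θ=272°: ex = (C−B)/|BC| = (0.7530,0.6581); ey = (-0.6581,0.7530)
θ=272°: P = B + -2.04·ex + -1.94·ey = (-0.1198,-6.8008)

θ=52°: 0.91 0.80
θ=272°: -0.12 -6.80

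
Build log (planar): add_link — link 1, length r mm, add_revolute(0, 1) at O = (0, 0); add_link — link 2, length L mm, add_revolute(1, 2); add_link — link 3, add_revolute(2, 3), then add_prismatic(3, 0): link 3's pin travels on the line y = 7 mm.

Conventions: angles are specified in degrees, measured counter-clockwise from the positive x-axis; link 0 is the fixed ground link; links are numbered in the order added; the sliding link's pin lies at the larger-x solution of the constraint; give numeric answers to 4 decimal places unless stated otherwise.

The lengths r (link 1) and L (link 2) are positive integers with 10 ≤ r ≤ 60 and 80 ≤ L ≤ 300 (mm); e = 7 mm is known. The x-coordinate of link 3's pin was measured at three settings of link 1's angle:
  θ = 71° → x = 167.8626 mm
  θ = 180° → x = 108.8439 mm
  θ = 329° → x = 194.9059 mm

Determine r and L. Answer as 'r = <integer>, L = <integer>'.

constraint per measurement: (x − r cos θ)² + (r sin θ − e)² = L²
subtracting the θ₁ and θ₂ equations cancels the r² and L² terms:
r = (x₁² − x₂²) / (2[(x₁cos θ₁ + e sin θ₁) − (x₂cos θ₂ + e sin θ₂)]) = 48.0000 → r = 48
L² = (x₁ − r cos θ₁)² + (r sin θ₁ − e)² = 24648.9952 → L = 157.0000 → L = 157
check at θ₃=329°: x = 194.9059 (printed 194.9059) ✓

r = 48, L = 157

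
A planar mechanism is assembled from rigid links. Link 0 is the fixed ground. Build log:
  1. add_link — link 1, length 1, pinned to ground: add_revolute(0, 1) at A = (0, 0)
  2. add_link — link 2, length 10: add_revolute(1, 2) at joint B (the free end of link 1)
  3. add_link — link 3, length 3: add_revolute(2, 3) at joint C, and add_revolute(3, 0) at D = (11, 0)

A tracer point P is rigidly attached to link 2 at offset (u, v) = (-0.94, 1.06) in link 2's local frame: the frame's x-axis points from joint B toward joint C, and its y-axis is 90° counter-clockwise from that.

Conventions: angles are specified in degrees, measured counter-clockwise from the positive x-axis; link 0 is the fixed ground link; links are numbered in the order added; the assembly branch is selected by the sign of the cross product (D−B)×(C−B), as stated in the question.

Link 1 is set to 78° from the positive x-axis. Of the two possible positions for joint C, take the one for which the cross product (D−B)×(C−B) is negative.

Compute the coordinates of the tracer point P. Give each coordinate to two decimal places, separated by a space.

A=(0,0), D=(11.00,0)
B = A + 1.00·(cos78°, sin78°) = (0.2079, 0.9781)
|BD| = 10.8363
circle(B,10.00) ∩ circle(D,3.00): a=9.6170, h=2.7410
  candidates: C₊=(10.0331,2.8399) cross=29.703; C₋=(9.5382,-2.6198) cross=-29.703
  branch - wants cross < 0 → take C=(9.5382,-2.6198) (cross=-29.703)
ex = (C−B)/|BC| = (0.9330,-0.3598); ey = (0.3598,0.9330)
P = B + -0.94·ex + 1.06·ey = (-0.2878,2.3054)

-0.29 2.31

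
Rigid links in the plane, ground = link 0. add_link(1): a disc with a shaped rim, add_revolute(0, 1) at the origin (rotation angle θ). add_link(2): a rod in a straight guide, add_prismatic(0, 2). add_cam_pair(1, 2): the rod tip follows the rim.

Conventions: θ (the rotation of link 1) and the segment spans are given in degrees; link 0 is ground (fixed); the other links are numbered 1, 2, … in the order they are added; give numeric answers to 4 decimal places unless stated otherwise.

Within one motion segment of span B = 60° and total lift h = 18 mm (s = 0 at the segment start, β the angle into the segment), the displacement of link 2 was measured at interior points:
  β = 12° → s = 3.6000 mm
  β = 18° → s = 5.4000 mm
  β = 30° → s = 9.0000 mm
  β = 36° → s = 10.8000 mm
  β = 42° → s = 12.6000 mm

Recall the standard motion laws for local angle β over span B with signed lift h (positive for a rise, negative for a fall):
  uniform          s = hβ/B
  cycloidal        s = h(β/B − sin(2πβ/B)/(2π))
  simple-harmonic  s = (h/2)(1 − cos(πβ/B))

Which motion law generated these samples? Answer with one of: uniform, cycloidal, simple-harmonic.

candidates at β/B = r: uniform s = h·r (linear in β); cycloidal s = h·(r − sin(2πr)/(2π)); simple-harmonic s = (h/2)(1 − cos(πr))
β=12°: printed 3.6000 | uniform 3.6000, cycloidal 0.8754, simple-harmonic 1.7188
β=18°: printed 5.4000 | uniform 5.4000, cycloidal 2.6754, simple-harmonic 3.7099
β=30°: printed 9.0000 | uniform 9.0000, cycloidal 9.0000, simple-harmonic 9.0000
β=36°: printed 10.8000 | uniform 10.8000, cycloidal 12.4839, simple-harmonic 11.7812
β=42°: printed 12.6000 | uniform 12.6000, cycloidal 15.3246, simple-harmonic 14.2901
only one law matches every sample → uniform

uniform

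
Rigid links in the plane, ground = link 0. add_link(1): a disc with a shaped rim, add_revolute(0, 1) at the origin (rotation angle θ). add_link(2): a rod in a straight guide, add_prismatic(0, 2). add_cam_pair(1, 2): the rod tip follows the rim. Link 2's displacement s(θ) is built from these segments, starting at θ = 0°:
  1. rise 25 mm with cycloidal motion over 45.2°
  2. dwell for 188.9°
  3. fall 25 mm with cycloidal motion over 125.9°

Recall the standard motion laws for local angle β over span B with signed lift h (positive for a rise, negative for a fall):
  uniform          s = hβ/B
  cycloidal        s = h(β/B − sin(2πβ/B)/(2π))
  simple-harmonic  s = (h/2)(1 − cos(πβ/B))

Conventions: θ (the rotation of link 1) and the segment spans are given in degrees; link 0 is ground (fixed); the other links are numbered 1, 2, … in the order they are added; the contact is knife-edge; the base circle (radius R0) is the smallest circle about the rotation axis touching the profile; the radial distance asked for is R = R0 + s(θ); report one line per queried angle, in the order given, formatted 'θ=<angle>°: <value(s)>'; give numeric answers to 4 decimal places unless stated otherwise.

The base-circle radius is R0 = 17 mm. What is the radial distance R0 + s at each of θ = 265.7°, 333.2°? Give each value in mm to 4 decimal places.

segment 1 (0° to 45.2°, cycloidal, h = 25) is passed completely: s = 0.0000 + (25) = 25.0000
segment 2 (45.2° to 234.1°, dwell): s unchanged at 25.0000
θ = 265.7° falls in segment 3 (234.1° to 360°, cycloidal, h = -25): β = 265.7 − 234.1 = 31.6°, B = 125.9°; Δs = -25·(0.2510 − sin(2π·0.2510)/(2π)) = -2.2960; s = 25.0000 − 2.2960 = 22.7040
θ = 333.2° falls in segment 3 (234.1° to 360°, cycloidal, h = -25): β = 333.2 − 234.1 = 99.1°, B = 125.9°; Δs = -25·(0.7871 − sin(2π·0.7871)/(2π)) = -23.5494; s = 25.0000 − 23.5494 = 1.4506
θ=265.7°: R = R0 + s = 17 + 22.7040 = 39.7040
θ=333.2°: R = R0 + s = 17 + 1.4506 = 18.4506

θ=265.7°: 39.7040
θ=333.2°: 18.4506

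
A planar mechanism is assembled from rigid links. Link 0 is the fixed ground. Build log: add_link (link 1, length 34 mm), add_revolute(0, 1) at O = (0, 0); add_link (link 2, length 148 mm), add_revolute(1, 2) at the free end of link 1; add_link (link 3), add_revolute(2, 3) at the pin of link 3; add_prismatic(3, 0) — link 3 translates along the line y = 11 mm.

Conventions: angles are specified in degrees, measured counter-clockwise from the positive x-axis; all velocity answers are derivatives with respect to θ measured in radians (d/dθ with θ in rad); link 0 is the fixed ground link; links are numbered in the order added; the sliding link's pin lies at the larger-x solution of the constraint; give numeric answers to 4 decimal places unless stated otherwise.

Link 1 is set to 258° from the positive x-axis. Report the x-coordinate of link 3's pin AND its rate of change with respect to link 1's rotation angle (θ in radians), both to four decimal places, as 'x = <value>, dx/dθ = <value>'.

geometry: r = 34 mm, L = 148 mm, e = 11 mm
crank pin P = (r cos θ, r sin θ) = (-7.068997, -33.257018)
h = r sin θ − e = -33.257018 − 11 = -44.257018
x = r cos θ + √(L² − h²) = -7.068997 + 141.227888 = 134.158890
dx/dθ = −r sin θ − h·r cos θ/√(L² − h²) (θ in radians; h = -44.257018) = 31.041785

x = 134.1589, dx/dθ = 31.0418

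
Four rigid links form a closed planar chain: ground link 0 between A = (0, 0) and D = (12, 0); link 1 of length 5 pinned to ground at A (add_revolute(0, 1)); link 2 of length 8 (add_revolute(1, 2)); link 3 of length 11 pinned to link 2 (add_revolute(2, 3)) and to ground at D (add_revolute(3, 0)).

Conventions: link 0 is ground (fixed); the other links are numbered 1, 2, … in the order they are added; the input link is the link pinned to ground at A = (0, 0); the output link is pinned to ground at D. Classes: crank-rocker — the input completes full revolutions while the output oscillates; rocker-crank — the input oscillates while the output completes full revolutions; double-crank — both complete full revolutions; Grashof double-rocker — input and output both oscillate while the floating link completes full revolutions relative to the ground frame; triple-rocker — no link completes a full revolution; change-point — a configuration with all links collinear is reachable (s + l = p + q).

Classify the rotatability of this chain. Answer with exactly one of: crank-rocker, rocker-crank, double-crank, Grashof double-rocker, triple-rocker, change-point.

lengths: ground=12, input=5, coupler=8, output=11
sorted: s=5 (shortest), l=12 (longest), p+q=19
s + l = 17 vs p + q = 19
s + l < p + q (Grashof) with shortest = input link → crank-rocker

crank-rocker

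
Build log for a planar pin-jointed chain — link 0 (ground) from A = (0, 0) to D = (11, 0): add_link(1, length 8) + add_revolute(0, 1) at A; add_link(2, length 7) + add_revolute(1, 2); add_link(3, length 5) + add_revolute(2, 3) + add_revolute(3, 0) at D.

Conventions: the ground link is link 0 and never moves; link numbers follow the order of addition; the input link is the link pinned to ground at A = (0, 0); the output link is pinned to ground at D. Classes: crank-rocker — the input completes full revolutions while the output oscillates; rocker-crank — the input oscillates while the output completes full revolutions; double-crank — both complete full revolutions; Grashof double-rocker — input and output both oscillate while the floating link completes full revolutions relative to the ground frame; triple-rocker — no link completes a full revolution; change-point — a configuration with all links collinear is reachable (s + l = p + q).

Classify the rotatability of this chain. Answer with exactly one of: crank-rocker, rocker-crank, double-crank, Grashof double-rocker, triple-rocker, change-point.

lengths: ground=11, input=8, coupler=7, output=5
sorted: s=5 (shortest), l=11 (longest), p+q=15
s + l = 16 vs p + q = 15
s + l > p + q → non-Grashof → no link fully rotates → triple-rocker

triple-rocker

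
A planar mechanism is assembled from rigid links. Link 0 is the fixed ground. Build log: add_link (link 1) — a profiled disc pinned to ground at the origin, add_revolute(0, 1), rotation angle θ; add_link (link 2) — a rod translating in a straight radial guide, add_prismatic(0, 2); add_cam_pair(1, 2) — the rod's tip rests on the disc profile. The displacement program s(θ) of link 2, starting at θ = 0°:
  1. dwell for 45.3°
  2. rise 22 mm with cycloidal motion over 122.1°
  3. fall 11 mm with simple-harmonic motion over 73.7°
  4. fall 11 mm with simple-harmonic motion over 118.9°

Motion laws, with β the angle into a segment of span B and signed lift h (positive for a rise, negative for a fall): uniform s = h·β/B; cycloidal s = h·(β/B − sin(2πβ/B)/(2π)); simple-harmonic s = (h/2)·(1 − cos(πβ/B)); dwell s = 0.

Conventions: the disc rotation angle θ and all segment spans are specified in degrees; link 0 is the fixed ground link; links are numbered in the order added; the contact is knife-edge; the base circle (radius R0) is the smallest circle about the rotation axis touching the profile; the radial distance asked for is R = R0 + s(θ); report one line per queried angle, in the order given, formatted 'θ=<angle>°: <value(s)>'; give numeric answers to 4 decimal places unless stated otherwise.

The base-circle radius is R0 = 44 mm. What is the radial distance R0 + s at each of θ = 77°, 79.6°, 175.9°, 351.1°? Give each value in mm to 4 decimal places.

seg 1 [0°–45.3°] dwell: s stays 0.0000
seg 2 [45.3°–167.4°] cycloidal, h=22: θ=77° here. β=31.7, B=122.1. 22·(0.2596 − sin(2π·0.2596)/(2π)) = 2.2167 → s = 2.2167
seg 2 [45.3°–167.4°] cycloidal, h=22: θ=79.6° here. β=34.3, B=122.1. 22·(0.2809 − sin(2π·0.2809)/(2π)) = 2.7446 → s = 2.7446
seg 2 [45.3°–167.4°] cycloidal, h=22: full span → s += 22 → s = 22.0000
seg 3 [167.4°–241.1°] simple-harmonic, h=-11: θ=175.9° here. β=8.5, B=73.7. -11/2·(1 − cos(π·0.1153)) = -0.3571 → s = 21.6429
seg 3 [167.4°–241.1°] simple-harmonic, h=-11: full span → s += -11 → s = 11.0000
seg 4 [241.1°–360°] simple-harmonic, h=-11: θ=351.1° here. β=110, B=118.9. -11/2·(1 − cos(π·0.9251)) = -10.8486 → s = 0.1514
θ=77°: R = R0 + s = 44 + 2.2167 = 46.2167
θ=79.6°: R = R0 + s = 44 + 2.7446 = 46.7446
θ=175.9°: R = R0 + s = 44 + 21.6429 = 65.6429
θ=351.1°: R = R0 + s = 44 + 0.1514 = 44.1514

θ=77°: 46.2167
θ=79.6°: 46.7446
θ=175.9°: 65.6429
θ=351.1°: 44.1514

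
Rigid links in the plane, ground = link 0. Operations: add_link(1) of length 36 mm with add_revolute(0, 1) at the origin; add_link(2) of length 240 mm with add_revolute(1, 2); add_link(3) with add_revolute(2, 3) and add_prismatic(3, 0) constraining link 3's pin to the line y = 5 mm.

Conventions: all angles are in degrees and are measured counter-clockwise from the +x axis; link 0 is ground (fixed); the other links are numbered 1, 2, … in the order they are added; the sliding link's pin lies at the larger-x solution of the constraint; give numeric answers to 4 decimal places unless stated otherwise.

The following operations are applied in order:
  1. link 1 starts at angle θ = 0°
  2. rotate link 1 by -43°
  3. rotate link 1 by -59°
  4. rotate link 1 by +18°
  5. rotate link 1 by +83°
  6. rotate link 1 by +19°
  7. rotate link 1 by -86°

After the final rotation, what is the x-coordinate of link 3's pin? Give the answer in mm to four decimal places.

geometry: r = 36 mm, L = 240 mm, e = 5 mm; θ starts at 0°
rotate link 1 by -43°: θ ← 0° -43° = -43°
rotate link 1 by -59°: θ ← -43° -59° = -102°
rotate link 1 by +18°: θ ← -102° +18° = -84°
rotate link 1 by +83°: θ ← -84° +83° = -1°
rotate link 1 by +19°: θ ← -1° +19° = 18°
rotate link 1 by -86°: θ ← 18° -86° = -68°
crank pin P = (r cos θ, r sin θ) = (13.485837, -33.378619)
h = r sin θ − e = -33.378619 − 5 = -38.378619
x = r cos θ + √(L² − h²) = 13.485837 + 236.911548 = 250.397385

250.3974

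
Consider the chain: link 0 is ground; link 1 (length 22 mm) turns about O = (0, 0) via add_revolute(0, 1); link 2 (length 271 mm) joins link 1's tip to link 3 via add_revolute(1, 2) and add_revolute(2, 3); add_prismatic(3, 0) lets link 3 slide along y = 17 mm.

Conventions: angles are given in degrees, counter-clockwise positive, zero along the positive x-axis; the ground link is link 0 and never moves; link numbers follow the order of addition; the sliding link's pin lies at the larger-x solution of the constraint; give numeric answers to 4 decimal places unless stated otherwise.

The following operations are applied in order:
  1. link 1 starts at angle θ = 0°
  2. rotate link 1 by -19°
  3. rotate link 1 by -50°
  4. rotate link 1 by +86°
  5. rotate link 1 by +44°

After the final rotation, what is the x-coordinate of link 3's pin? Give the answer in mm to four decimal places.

geometry: r = 22 mm, L = 271 mm, e = 17 mm; θ starts at 0°
rotate link 1 by -19°: θ ← 0° -19° = -19°
rotate link 1 by -50°: θ ← -19° -50° = -69°
rotate link 1 by +86°: θ ← -69° +86° = 17°
rotate link 1 by +44°: θ ← 17° +44° = 61°
crank pin P = (r cos θ, r sin θ) = (10.665812, 19.241634)
h = r sin θ − e = 19.241634 − 17 = 2.241634
x = r cos θ + √(L² − h²) = 10.665812 + 270.990729 = 281.656540

281.6565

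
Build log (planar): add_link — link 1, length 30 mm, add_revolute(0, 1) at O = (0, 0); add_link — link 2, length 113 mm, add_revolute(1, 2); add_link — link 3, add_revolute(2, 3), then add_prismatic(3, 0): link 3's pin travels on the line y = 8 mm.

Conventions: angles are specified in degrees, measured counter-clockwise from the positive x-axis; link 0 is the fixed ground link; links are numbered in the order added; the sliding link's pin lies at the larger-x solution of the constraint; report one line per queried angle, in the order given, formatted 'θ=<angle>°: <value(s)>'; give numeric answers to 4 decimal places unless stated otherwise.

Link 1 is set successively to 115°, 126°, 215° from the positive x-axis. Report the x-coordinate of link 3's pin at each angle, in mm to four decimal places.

geometry: r = 30 mm, L = 113 mm, e = 8 mm
θ=115°: crank pin P = (r cos θ, r sin θ) = (-12.678548, 27.189234)
θ=115°: h = r sin θ − e = 27.189234 − 8 = 19.189234
θ=115°: x = r cos θ + √(L² − h²) = -12.678548 + 111.358759 = 98.680212
θ=126°: crank pin P = (r cos θ, r sin θ) = (-17.633558, 24.270510)
θ=126°: h = r sin θ − e = 24.270510 − 8 = 16.270510
θ=126°: x = r cos θ + √(L² − h²) = -17.633558 + 111.822496 = 94.188938
θ=215°: crank pin P = (r cos θ, r sin θ) = (-24.574561, -17.207293)
θ=215°: h = r sin θ − e = -17.207293 − 8 = -25.207293
θ=215°: x = r cos θ + √(L² − h²) = -24.574561 + 110.152587 = 85.578025

θ=115°: 98.6802
θ=126°: 94.1889
θ=215°: 85.5780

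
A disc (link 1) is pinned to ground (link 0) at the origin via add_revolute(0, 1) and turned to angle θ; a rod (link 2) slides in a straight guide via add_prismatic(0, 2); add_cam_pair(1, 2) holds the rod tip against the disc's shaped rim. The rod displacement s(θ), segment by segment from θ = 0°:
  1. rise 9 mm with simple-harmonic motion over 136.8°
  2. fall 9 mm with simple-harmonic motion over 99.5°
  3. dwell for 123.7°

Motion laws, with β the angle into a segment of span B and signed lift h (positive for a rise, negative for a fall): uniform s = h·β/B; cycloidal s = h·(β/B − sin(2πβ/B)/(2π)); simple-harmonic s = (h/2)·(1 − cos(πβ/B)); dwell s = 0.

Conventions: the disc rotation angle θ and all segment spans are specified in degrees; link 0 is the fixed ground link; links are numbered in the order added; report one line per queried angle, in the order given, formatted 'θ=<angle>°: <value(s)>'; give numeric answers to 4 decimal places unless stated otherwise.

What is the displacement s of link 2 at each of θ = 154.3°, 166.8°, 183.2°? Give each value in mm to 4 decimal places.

segment 1 (0° to 136.8°, simple-harmonic, h = 9) is passed completely: s = 0.0000 + (9) = 9.0000
θ = 154.3° falls in segment 2 (136.8° to 236.3°, simple-harmonic, h = -9): β = 154.3 − 136.8 = 17.5°, B = 99.5°; Δs = -9/2·(1 − cos(π·0.1759)) = -0.6696; s = 9.0000 − 0.6696 = 8.3304
θ = 166.8° falls in segment 2 (136.8° to 236.3°, simple-harmonic, h = -9): β = 166.8 − 136.8 = 30°, B = 99.5°; Δs = -9/2·(1 − cos(π·0.3015)) = -1.8722; s = 9.0000 − 1.8722 = 7.1278
θ = 183.2° falls in segment 2 (136.8° to 236.3°, simple-harmonic, h = -9): β = 183.2 − 136.8 = 46.4°, B = 99.5°; Δs = -9/2·(1 − cos(π·0.4663)) = -4.0249; s = 9.0000 − 4.0249 = 4.9751

θ=154.3°: 8.3304
θ=166.8°: 7.1278
θ=183.2°: 4.9751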